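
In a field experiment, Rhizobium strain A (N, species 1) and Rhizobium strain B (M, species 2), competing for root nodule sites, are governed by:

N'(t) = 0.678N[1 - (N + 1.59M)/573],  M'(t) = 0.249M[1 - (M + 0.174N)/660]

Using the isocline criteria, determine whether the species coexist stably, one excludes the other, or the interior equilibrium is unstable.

species 2 excludes species 1

Compare the nullcline intercepts: K1/α12 = 573/1.59 = 360 < K2 = 660; K2/α21 = 660/0.174 = 3790 > K1 = 573.
Since the inequalities point opposite ways, species 2 can invade but species 1 cannot.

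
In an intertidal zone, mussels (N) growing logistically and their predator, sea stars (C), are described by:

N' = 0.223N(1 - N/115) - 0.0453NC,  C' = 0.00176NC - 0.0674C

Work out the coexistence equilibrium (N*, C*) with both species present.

N* ≈ 38.3, C* ≈ 3.28

From dC/dt = 0 with C > 0: 0.00176N* = 0.0674, so N* = 38.3.
Substitute into dN/dt = 0: 0.223(1 - 38.3/115) = 0.0453C*.
The bracket is 0.667, giving C* = 0.149/0.0453 = 3.28.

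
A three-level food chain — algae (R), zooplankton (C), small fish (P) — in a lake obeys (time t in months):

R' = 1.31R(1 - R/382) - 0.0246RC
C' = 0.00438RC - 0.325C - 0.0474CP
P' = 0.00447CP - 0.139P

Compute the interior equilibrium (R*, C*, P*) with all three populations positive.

R* ≈ 159, C* ≈ 31.1, P* ≈ 7.83

From dP/dt = 0: 0.00447C* = 0.139, so C* = 31.1.
From dR/dt = 0: 1.31(1 - R*/382) = 0.0246·31.1, giving R* = 382·(1 - 0.584) = 159.
From dC/dt = 0: 0.00438·159 - 0.325 = 0.0474P*, so P* = 0.371/0.0474 = 7.83.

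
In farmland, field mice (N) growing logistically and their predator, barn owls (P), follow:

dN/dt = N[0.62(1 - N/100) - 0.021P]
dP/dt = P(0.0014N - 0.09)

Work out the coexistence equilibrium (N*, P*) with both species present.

From dP/dt = 0 with P > 0: 0.0014N* = 0.09, so N* = 64.3.
Substitute into dN/dt = 0: 0.62(1 - 64.3/100) = 0.021P*.
The bracket is 0.357, giving P* = 0.221/0.021 = 10.5.

N* ≈ 64.3, P* ≈ 10.5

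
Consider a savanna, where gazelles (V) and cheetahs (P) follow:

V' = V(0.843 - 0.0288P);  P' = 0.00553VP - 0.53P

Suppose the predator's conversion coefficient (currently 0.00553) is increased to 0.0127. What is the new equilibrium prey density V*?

At the interior fixed point, setting dP/dt = 0 with P > 0 fixes V* = (predator death rate)/(VP coefficient) — independent of the other coefficients.
With the change, V* = 0.53/0.0127 = 41.7; it falls from 95.8.

V* ≈ 41.7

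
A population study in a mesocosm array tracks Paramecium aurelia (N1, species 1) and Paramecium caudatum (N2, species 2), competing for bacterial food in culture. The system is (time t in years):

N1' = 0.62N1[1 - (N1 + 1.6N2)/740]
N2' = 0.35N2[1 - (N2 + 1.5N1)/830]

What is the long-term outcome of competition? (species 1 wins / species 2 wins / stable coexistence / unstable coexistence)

Compare the nullcline intercepts: K1/α12 = 740/1.6 = 462 < K2 = 830; K2/α21 = 830/1.5 = 553 < K1 = 740.
Since both are reversed, neither can invade when rare; the interior point is a saddle.

unstable coexistence (outcome depends on initial conditions)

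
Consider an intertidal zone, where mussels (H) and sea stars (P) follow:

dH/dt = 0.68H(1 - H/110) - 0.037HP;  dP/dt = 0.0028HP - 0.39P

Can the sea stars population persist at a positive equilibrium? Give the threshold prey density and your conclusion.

The predator equation gives dP/dt > 0 only when H > 0.39/0.0028 = 139.
Without the predator, H → K = 110. Since 110 < 139, the predator cannot invade.

Threshold H = 139; K < 139, so no, the predator goes extinct.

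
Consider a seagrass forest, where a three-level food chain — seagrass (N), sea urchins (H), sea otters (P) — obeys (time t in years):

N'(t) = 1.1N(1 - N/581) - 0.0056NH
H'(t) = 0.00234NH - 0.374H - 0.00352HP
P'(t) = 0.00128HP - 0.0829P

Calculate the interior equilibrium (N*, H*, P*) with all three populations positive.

From dP/dt = 0: 0.00128H* = 0.0829, so H* = 64.8.
From dN/dt = 0: 1.1(1 - N*/581) = 0.0056·64.8, giving N* = 581·(1 - 0.33) = 389.
From dH/dt = 0: 0.00234·389 - 0.374 = 0.00352P*, so P* = 0.537/0.00352 = 153.

N* ≈ 389, H* ≈ 64.8, P* ≈ 153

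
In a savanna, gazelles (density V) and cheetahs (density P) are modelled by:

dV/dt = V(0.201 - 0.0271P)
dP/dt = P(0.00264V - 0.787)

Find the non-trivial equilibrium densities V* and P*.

Set dP/dt = 0 with P > 0: 0.00264V - 0.787 = 0, so V* = 0.787/0.00264 = 298.
Set dV/dt = 0 with V > 0: 0.201 - 0.0271P = 0, so P* = 0.201/0.0271 = 7.42.

V* ≈ 298, P* ≈ 7.42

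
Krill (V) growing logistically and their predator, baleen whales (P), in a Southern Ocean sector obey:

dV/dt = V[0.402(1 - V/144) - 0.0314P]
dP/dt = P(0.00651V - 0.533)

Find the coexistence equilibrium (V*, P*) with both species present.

From dP/dt = 0 with P > 0: 0.00651V* = 0.533, so V* = 81.9.
Substitute into dV/dt = 0: 0.402(1 - 81.9/144) = 0.0314P*.
The bracket is 0.431, giving P* = 0.173/0.0314 = 5.52.

V* ≈ 81.9, P* ≈ 5.52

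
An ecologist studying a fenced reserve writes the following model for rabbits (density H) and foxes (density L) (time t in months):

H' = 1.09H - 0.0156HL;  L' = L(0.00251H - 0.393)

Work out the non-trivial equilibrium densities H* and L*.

H* ≈ 157, L* ≈ 69.9

Set dL/dt = 0 with L > 0: 0.00251H - 0.393 = 0, so H* = 0.393/0.00251 = 157.
Set dH/dt = 0 with H > 0: 1.09 - 0.0156L = 0, so L* = 1.09/0.0156 = 69.9.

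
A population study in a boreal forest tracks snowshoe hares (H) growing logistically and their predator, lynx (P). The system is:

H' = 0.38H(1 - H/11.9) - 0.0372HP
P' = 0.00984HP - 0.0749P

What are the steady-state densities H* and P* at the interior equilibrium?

H* ≈ 7.61, P* ≈ 3.68

From dP/dt = 0 with P > 0: 0.00984H* = 0.0749, so H* = 7.61.
Substitute into dH/dt = 0: 0.38(1 - 7.61/11.9) = 0.0372P*.
The bracket is 0.36, giving P* = 0.137/0.0372 = 3.68.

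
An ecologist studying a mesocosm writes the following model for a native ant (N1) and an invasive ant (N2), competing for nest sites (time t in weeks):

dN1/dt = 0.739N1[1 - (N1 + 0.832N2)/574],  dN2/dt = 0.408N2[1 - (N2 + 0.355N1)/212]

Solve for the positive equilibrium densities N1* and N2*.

Setting both brackets to zero gives the nullclines N1 + 0.832N2 = 574 and 0.355N1 + N2 = 212.
Substituting N2 = 212 - 0.355N1 into the first: N1(1 - 0.832·0.355) = 574 - 0.832·212.
So N1* = 398/0.705 = 564, and then N2* = 212 - 0.355·564 = 11.7.

N1* ≈ 564, N2* ≈ 11.7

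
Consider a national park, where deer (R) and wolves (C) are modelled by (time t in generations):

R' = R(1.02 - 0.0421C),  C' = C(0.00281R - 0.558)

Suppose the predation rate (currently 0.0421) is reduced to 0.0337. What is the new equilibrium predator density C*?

At the interior fixed point, setting dR/dt = 0 with R > 0 fixes C* = (prey growth rate)/(RC coefficient) — independent of the other coefficients.
With the change, C* = 1.02/0.0337 = 30.3; it rises from 24.2.

C* ≈ 30.3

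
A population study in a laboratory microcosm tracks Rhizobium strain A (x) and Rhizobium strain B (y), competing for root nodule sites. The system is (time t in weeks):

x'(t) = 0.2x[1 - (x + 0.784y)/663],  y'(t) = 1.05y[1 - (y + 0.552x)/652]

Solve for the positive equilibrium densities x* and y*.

x* ≈ 268, y* ≈ 504

Setting both brackets to zero gives the nullclines x + 0.784y = 663 and 0.552x + y = 652.
Substituting y = 652 - 0.552x into the first: x(1 - 0.784·0.552) = 663 - 0.784·652.
So x* = 152/0.567 = 268, and then y* = 652 - 0.552·268 = 504.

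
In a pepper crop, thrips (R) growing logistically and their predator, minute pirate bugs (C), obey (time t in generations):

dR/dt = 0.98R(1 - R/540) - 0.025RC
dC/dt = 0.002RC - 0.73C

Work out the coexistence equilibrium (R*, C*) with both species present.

From dC/dt = 0 with C > 0: 0.002R* = 0.73, so R* = 365.
Substitute into dR/dt = 0: 0.98(1 - 365/540) = 0.025C*.
The bracket is 0.324, giving C* = 0.318/0.025 = 12.7.

R* ≈ 365, C* ≈ 12.7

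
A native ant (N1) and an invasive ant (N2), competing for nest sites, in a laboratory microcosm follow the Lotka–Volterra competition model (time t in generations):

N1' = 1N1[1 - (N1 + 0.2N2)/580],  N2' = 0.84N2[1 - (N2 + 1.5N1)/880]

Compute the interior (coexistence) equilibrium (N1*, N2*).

Setting both brackets to zero gives the nullclines N1 + 0.2N2 = 580 and 1.5N1 + N2 = 880.
Substituting N2 = 880 - 1.5N1 into the first: N1(1 - 0.2·1.5) = 580 - 0.2·880.
So N1* = 404/0.7 = 577, and then N2* = 880 - 1.5·577 = 14.3.

N1* ≈ 577, N2* ≈ 14.3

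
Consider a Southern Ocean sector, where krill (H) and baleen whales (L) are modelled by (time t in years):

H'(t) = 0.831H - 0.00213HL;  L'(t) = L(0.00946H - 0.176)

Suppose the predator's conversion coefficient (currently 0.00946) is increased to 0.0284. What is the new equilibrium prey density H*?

At the interior fixed point, setting dL/dt = 0 with L > 0 fixes H* = (predator death rate)/(HL coefficient) — independent of the other coefficients.
With the change, H* = 0.176/0.0284 = 6.2; it falls from 18.6.

H* ≈ 6.2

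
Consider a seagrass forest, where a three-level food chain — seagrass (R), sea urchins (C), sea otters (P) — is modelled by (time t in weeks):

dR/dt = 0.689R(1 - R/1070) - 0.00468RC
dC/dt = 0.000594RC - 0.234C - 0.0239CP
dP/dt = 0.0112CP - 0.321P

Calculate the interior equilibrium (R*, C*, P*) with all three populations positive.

R* ≈ 862, C* ≈ 28.7, P* ≈ 11.6

From dP/dt = 0: 0.0112C* = 0.321, so C* = 28.7.
From dR/dt = 0: 0.689(1 - R*/1070) = 0.00468·28.7, giving R* = 1070·(1 - 0.195) = 862.
From dC/dt = 0: 0.000594·862 - 0.234 = 0.0239P*, so P* = 0.278/0.0239 = 11.6.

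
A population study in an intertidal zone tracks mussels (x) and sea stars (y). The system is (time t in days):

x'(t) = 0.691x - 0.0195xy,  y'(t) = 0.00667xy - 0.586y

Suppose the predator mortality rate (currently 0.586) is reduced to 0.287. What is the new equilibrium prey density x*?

At the interior fixed point, setting dy/dt = 0 with y > 0 fixes x* = (predator death rate)/(xy coefficient) — independent of the other coefficients.
With the change, x* = 0.287/0.00667 = 43; it falls from 87.9.

x* ≈ 43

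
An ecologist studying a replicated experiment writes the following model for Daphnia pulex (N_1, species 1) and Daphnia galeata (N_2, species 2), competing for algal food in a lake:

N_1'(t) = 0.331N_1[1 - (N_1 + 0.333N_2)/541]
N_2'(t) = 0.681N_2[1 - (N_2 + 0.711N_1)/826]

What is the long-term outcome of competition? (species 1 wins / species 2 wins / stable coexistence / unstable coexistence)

Compare the nullcline intercepts: K1/α12 = 541/0.333 = 1620 > K2 = 826; K2/α21 = 826/0.711 = 1160 > K1 = 541.
Since both inequalities hold, each species can invade when rare, so the interior equilibrium is stable.

stable coexistence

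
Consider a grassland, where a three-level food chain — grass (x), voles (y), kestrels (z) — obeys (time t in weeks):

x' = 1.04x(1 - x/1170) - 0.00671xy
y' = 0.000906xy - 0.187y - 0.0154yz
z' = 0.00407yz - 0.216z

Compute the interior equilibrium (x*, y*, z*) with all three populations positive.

From dz/dt = 0: 0.00407y* = 0.216, so y* = 53.1.
From dx/dt = 0: 1.04(1 - x*/1170) = 0.00671·53.1, giving x* = 1170·(1 - 0.342) = 769.
From dy/dt = 0: 0.000906·769 - 0.187 = 0.0154z*, so z* = 0.51/0.0154 = 33.1.

x* ≈ 769, y* ≈ 53.1, z* ≈ 33.1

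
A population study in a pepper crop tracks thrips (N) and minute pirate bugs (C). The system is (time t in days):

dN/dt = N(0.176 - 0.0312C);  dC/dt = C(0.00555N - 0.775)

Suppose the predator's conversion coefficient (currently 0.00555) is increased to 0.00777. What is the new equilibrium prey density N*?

At the interior fixed point, setting dC/dt = 0 with C > 0 fixes N* = (predator death rate)/(NC coefficient) — independent of the other coefficients.
With the change, N* = 0.775/0.00777 = 99.7; it falls from 140.

N* ≈ 99.7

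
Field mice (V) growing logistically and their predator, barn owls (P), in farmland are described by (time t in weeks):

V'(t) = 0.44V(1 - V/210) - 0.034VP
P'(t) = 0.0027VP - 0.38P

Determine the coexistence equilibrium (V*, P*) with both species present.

V* ≈ 141, P* ≈ 4.27

From dP/dt = 0 with P > 0: 0.0027V* = 0.38, so V* = 141.
Substitute into dV/dt = 0: 0.44(1 - 141/210) = 0.034P*.
The bracket is 0.33, giving P* = 0.145/0.034 = 4.27.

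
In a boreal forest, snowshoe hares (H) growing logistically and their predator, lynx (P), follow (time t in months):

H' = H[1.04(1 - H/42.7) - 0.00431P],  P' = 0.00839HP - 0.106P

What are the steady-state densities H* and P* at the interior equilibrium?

H* ≈ 12.6, P* ≈ 170

From dP/dt = 0 with P > 0: 0.00839H* = 0.106, so H* = 12.6.
Substitute into dH/dt = 0: 1.04(1 - 12.6/42.7) = 0.00431P*.
The bracket is 0.704, giving P* = 0.732/0.00431 = 170.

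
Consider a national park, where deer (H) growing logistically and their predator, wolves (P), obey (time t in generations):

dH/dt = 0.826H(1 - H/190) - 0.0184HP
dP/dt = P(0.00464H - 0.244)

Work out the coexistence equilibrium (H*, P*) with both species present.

From dP/dt = 0 with P > 0: 0.00464H* = 0.244, so H* = 52.6.
Substitute into dH/dt = 0: 0.826(1 - 52.6/190) = 0.0184P*.
The bracket is 0.723, giving P* = 0.597/0.0184 = 32.5.

H* ≈ 52.6, P* ≈ 32.5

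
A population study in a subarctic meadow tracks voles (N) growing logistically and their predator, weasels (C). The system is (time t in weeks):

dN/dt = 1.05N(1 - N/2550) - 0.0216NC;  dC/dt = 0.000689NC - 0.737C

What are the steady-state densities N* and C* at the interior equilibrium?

N* ≈ 1070, C* ≈ 28.2

From dC/dt = 0 with C > 0: 0.000689N* = 0.737, so N* = 1070.
Substitute into dN/dt = 0: 1.05(1 - 1070/2550) = 0.0216C*.
The bracket is 0.581, giving C* = 0.61/0.0216 = 28.2.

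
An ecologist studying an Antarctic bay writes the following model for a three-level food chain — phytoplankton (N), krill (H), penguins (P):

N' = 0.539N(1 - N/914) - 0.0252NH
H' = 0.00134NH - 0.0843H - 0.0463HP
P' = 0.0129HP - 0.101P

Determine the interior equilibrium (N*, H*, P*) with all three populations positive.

From dP/dt = 0: 0.0129H* = 0.101, so H* = 7.83.
From dN/dt = 0: 0.539(1 - N*/914) = 0.0252·7.83, giving N* = 914·(1 - 0.366) = 579.
From dH/dt = 0: 0.00134·579 - 0.0843 = 0.0463P*, so P* = 0.692/0.0463 = 14.9.

N* ≈ 579, H* ≈ 7.83, P* ≈ 14.9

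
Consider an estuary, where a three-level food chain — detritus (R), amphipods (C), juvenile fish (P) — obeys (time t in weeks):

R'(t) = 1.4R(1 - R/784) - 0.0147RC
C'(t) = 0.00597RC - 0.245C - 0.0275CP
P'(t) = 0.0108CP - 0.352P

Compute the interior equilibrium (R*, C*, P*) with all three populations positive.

R* ≈ 516, C* ≈ 32.6, P* ≈ 103

From dP/dt = 0: 0.0108C* = 0.352, so C* = 32.6.
From dR/dt = 0: 1.4(1 - R*/784) = 0.0147·32.6, giving R* = 784·(1 - 0.342) = 516.
From dC/dt = 0: 0.00597·516 - 0.245 = 0.0275P*, so P* = 2.83/0.0275 = 103.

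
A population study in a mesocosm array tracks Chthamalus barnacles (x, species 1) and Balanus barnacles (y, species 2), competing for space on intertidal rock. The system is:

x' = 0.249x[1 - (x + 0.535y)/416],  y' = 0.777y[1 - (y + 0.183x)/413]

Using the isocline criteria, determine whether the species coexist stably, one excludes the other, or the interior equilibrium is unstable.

stable coexistence

Compare the nullcline intercepts: K1/α12 = 416/0.535 = 778 > K2 = 413; K2/α21 = 413/0.183 = 2260 > K1 = 416.
Since both inequalities hold, each species can invade when rare, so the interior equilibrium is stable.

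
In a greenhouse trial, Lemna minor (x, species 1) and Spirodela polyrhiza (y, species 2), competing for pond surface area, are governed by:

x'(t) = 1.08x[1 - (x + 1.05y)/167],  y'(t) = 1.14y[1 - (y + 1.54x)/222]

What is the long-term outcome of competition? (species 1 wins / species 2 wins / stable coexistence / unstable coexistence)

unstable coexistence (outcome depends on initial conditions)

Compare the nullcline intercepts: K1/α12 = 167/1.05 = 159 < K2 = 222; K2/α21 = 222/1.54 = 144 < K1 = 167.
Since both are reversed, neither can invade when rare; the interior point is a saddle.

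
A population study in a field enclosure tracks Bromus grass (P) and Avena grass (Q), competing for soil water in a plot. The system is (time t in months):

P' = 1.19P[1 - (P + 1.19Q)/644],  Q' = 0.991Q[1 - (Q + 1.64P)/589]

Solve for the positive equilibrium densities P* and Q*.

Setting both brackets to zero gives the nullclines P + 1.19Q = 644 and 1.64P + Q = 589.
Substituting Q = 589 - 1.64P into the first: P(1 - 1.19·1.64) = 644 - 1.19·589.
So P* = -56.9/-0.952 = 59.8, and then Q* = 589 - 1.64·59.8 = 491.

P* ≈ 59.8, Q* ≈ 491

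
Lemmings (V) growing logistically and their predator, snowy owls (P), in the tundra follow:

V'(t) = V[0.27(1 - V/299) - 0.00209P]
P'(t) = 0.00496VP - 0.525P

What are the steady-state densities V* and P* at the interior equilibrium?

V* ≈ 106, P* ≈ 83.5

From dP/dt = 0 with P > 0: 0.00496V* = 0.525, so V* = 106.
Substitute into dV/dt = 0: 0.27(1 - 106/299) = 0.00209P*.
The bracket is 0.646, giving P* = 0.174/0.00209 = 83.5.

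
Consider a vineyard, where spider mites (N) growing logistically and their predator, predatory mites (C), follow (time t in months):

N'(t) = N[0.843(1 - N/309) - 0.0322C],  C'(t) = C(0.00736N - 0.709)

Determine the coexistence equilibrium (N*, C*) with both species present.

From dC/dt = 0 with C > 0: 0.00736N* = 0.709, so N* = 96.3.
Substitute into dN/dt = 0: 0.843(1 - 96.3/309) = 0.0322C*.
The bracket is 0.688, giving C* = 0.58/0.0322 = 18.

N* ≈ 96.3, C* ≈ 18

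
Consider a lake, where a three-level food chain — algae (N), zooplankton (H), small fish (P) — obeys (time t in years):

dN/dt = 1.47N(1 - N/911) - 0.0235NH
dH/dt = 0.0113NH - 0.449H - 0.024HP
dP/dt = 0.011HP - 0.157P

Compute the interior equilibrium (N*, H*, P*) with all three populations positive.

From dP/dt = 0: 0.011H* = 0.157, so H* = 14.3.
From dN/dt = 0: 1.47(1 - N*/911) = 0.0235·14.3, giving N* = 911·(1 - 0.228) = 703.
From dH/dt = 0: 0.0113·703 - 0.449 = 0.024P*, so P* = 7.5/0.024 = 312.

N* ≈ 703, H* ≈ 14.3, P* ≈ 312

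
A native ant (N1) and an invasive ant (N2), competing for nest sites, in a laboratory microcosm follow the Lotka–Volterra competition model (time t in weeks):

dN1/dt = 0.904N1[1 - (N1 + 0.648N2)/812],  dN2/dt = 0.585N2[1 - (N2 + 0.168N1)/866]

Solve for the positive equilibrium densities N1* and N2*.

Setting both brackets to zero gives the nullclines N1 + 0.648N2 = 812 and 0.168N1 + N2 = 866.
Substituting N2 = 866 - 0.168N1 into the first: N1(1 - 0.648·0.168) = 812 - 0.648·866.
So N1* = 251/0.891 = 281, and then N2* = 866 - 0.168·281 = 819.

N1* ≈ 281, N2* ≈ 819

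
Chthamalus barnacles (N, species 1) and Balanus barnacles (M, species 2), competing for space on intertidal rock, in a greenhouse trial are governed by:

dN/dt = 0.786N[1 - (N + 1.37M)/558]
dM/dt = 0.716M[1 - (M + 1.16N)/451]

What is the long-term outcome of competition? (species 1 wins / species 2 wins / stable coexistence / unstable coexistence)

unstable coexistence (outcome depends on initial conditions)

Compare the nullcline intercepts: K1/α12 = 558/1.37 = 407 < K2 = 451; K2/α21 = 451/1.16 = 389 < K1 = 558.
Since both are reversed, neither can invade when rare; the interior point is a saddle.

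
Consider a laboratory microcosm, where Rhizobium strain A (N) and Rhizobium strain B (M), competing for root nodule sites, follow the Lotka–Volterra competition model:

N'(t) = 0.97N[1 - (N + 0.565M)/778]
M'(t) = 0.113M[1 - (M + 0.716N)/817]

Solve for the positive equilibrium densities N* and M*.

Setting both brackets to zero gives the nullclines N + 0.565M = 778 and 0.716N + M = 817.
Substituting M = 817 - 0.716N into the first: N(1 - 0.565·0.716) = 778 - 0.565·817.
So N* = 316/0.595 = 531, and then M* = 817 - 0.716·531 = 437.

N* ≈ 531, M* ≈ 437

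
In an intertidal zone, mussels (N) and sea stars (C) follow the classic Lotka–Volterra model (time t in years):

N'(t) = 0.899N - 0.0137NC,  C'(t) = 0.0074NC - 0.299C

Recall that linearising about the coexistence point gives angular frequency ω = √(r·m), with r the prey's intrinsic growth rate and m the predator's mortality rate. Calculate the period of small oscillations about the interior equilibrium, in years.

Here r = 0.899 and m = 0.299, so r·m = 0.269.
ω = √0.269 = 0.518 per year, hence T = 2π/ω ≈ 12.1 years.

T ≈ 12.1 years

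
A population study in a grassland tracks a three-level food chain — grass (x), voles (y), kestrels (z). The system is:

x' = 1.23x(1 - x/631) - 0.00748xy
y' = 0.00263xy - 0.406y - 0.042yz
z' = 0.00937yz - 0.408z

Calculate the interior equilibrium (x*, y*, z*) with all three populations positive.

x* ≈ 464, y* ≈ 43.5, z* ≈ 19.4

From dz/dt = 0: 0.00937y* = 0.408, so y* = 43.5.
From dx/dt = 0: 1.23(1 - x*/631) = 0.00748·43.5, giving x* = 631·(1 - 0.265) = 464.
From dy/dt = 0: 0.00263·464 - 0.406 = 0.042z*, so z* = 0.814/0.042 = 19.4.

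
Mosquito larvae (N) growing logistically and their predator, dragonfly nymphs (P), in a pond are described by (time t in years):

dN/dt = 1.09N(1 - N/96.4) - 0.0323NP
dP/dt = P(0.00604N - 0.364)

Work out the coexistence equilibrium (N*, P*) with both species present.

From dP/dt = 0 with P > 0: 0.00604N* = 0.364, so N* = 60.3.
Substitute into dN/dt = 0: 1.09(1 - 60.3/96.4) = 0.0323P*.
The bracket is 0.375, giving P* = 0.409/0.0323 = 12.6.

N* ≈ 60.3, P* ≈ 12.6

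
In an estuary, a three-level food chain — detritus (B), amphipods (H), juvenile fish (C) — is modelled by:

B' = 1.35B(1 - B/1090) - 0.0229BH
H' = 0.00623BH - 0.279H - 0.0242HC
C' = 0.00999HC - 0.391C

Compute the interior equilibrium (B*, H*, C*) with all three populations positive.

From dC/dt = 0: 0.00999H* = 0.391, so H* = 39.1.
From dB/dt = 0: 1.35(1 - B*/1090) = 0.0229·39.1, giving B* = 1090·(1 - 0.664) = 366.
From dH/dt = 0: 0.00623·366 - 0.279 = 0.0242C*, so C* = 2/0.0242 = 82.8.

B* ≈ 366, H* ≈ 39.1, C* ≈ 82.8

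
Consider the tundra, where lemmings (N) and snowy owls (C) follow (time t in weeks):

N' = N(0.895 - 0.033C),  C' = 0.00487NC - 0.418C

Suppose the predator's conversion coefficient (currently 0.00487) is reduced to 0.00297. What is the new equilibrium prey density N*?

N* ≈ 141

At the interior fixed point, setting dC/dt = 0 with C > 0 fixes N* = (predator death rate)/(NC coefficient) — independent of the other coefficients.
With the change, N* = 0.418/0.00297 = 141; it rises from 85.8.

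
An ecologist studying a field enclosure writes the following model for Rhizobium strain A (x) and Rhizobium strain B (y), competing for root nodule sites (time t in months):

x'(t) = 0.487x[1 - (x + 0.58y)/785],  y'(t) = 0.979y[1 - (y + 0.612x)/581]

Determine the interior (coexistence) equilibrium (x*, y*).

Setting both brackets to zero gives the nullclines x + 0.58y = 785 and 0.612x + y = 581.
Substituting y = 581 - 0.612x into the first: x(1 - 0.58·0.612) = 785 - 0.58·581.
So x* = 448/0.645 = 695, and then y* = 581 - 0.612·695 = 156.

x* ≈ 695, y* ≈ 156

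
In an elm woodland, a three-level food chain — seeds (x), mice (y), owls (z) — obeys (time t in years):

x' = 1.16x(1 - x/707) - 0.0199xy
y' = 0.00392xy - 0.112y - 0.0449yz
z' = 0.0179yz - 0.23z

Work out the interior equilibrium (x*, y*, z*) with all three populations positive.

x* ≈ 551, y* ≈ 12.8, z* ≈ 45.6

From dz/dt = 0: 0.0179y* = 0.23, so y* = 12.8.
From dx/dt = 0: 1.16(1 - x*/707) = 0.0199·12.8, giving x* = 707·(1 - 0.22) = 551.
From dy/dt = 0: 0.00392·551 - 0.112 = 0.0449z*, so z* = 2.05/0.0449 = 45.6.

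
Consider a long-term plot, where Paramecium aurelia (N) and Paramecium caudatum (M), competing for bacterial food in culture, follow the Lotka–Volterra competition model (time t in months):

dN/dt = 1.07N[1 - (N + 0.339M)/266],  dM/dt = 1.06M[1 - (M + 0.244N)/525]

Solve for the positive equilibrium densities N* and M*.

Setting both brackets to zero gives the nullclines N + 0.339M = 266 and 0.244N + M = 525.
Substituting M = 525 - 0.244N into the first: N(1 - 0.339·0.244) = 266 - 0.339·525.
So N* = 88/0.917 = 96, and then M* = 525 - 0.244·96 = 502.

N* ≈ 96, M* ≈ 502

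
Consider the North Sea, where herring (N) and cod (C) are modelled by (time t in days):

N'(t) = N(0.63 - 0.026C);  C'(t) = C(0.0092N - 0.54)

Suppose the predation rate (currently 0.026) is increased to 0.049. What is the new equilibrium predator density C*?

At the interior fixed point, setting dN/dt = 0 with N > 0 fixes C* = (prey growth rate)/(NC coefficient) — independent of the other coefficients.
With the change, C* = 0.63/0.049 = 12.9; it falls from 24.2.

C* ≈ 12.9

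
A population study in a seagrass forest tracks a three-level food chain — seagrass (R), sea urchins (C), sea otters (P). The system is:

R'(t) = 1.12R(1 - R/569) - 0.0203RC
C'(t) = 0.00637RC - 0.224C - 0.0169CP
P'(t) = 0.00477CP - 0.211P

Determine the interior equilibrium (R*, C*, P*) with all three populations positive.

R* ≈ 113, C* ≈ 44.2, P* ≈ 29.3

From dP/dt = 0: 0.00477C* = 0.211, so C* = 44.2.
From dR/dt = 0: 1.12(1 - R*/569) = 0.0203·44.2, giving R* = 569·(1 - 0.802) = 113.
From dC/dt = 0: 0.00637·113 - 0.224 = 0.0169P*, so P* = 0.495/0.0169 = 29.3.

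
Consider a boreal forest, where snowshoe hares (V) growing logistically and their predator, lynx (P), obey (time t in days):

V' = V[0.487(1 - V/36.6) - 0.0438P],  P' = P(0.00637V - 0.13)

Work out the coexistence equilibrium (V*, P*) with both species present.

From dP/dt = 0 with P > 0: 0.00637V* = 0.13, so V* = 20.4.
Substitute into dV/dt = 0: 0.487(1 - 20.4/36.6) = 0.0438P*.
The bracket is 0.442, giving P* = 0.215/0.0438 = 4.92.

V* ≈ 20.4, P* ≈ 4.92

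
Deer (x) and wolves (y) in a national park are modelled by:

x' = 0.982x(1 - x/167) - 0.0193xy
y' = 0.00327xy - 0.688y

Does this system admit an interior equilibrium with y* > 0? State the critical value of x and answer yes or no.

The predator equation gives dy/dt > 0 only when x > 0.688/0.00327 = 210.
Without the predator, x → K = 167. Since 167 < 210, the predator cannot invade.

Threshold x = 210; K < 210, so no, the predator goes extinct.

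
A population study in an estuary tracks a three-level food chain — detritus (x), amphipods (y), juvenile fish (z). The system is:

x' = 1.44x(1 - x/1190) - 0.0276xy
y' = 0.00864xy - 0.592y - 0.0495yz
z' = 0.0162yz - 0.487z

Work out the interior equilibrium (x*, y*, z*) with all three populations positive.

From dz/dt = 0: 0.0162y* = 0.487, so y* = 30.1.
From dx/dt = 0: 1.44(1 - x*/1190) = 0.0276·30.1, giving x* = 1190·(1 - 0.576) = 504.
From dy/dt = 0: 0.00864·504 - 0.592 = 0.0495z*, so z* = 3.77/0.0495 = 76.1.

x* ≈ 504, y* ≈ 30.1, z* ≈ 76.1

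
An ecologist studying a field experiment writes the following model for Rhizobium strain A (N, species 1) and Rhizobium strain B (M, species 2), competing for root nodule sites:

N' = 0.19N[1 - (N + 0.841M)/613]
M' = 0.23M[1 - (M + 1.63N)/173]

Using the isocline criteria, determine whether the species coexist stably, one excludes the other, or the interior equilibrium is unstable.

Compare the nullcline intercepts: K1/α12 = 613/0.841 = 729 > K2 = 173; K2/α21 = 173/1.63 = 106 < K1 = 613.
Since the inequalities point opposite ways, species 1 can invade but species 2 cannot.

species 1 excludes species 2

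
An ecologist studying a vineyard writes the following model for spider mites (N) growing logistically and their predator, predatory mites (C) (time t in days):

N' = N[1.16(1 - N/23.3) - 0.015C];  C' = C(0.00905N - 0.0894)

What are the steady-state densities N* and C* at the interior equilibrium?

N* ≈ 9.88, C* ≈ 44.5

From dC/dt = 0 with C > 0: 0.00905N* = 0.0894, so N* = 9.88.
Substitute into dN/dt = 0: 1.16(1 - 9.88/23.3) = 0.015C*.
The bracket is 0.576, giving C* = 0.668/0.015 = 44.5.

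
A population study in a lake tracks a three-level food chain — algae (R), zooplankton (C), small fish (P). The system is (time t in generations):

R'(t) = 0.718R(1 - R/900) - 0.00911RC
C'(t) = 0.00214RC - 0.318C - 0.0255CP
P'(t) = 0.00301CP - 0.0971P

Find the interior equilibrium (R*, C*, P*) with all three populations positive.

From dP/dt = 0: 0.00301C* = 0.0971, so C* = 32.3.
From dR/dt = 0: 0.718(1 - R*/900) = 0.00911·32.3, giving R* = 900·(1 - 0.409) = 532.
From dC/dt = 0: 0.00214·532 - 0.318 = 0.0255P*, so P* = 0.82/0.0255 = 32.1.

R* ≈ 532, C* ≈ 32.3, P* ≈ 32.1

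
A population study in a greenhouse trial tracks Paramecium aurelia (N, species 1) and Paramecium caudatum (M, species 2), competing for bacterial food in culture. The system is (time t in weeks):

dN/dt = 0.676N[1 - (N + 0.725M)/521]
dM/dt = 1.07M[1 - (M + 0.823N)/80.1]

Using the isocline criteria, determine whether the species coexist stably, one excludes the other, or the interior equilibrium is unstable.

species 1 excludes species 2

Compare the nullcline intercepts: K1/α12 = 521/0.725 = 719 > K2 = 80.1; K2/α21 = 80.1/0.823 = 97.3 < K1 = 521.
Since the inequalities point opposite ways, species 1 can invade but species 2 cannot.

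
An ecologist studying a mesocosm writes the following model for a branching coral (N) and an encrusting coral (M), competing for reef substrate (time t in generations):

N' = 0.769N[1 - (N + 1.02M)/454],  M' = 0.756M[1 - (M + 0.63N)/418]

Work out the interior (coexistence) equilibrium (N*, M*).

Setting both brackets to zero gives the nullclines N + 1.02M = 454 and 0.63N + M = 418.
Substituting M = 418 - 0.63N into the first: N(1 - 1.02·0.63) = 454 - 1.02·418.
So N* = 27.6/0.357 = 77.3, and then M* = 418 - 0.63·77.3 = 369.

N* ≈ 77.3, M* ≈ 369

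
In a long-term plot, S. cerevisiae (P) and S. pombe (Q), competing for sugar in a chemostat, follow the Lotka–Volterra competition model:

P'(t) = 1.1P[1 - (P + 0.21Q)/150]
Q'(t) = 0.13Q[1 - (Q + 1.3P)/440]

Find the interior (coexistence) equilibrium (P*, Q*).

P* ≈ 79.2, Q* ≈ 337

Setting both brackets to zero gives the nullclines P + 0.21Q = 150 and 1.3P + Q = 440.
Substituting Q = 440 - 1.3P into the first: P(1 - 0.21·1.3) = 150 - 0.21·440.
So P* = 57.6/0.727 = 79.2, and then Q* = 440 - 1.3·79.2 = 337.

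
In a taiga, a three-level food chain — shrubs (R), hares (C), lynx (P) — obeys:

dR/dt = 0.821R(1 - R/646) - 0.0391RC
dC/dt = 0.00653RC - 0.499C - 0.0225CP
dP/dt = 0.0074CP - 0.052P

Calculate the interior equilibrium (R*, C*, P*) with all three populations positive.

From dP/dt = 0: 0.0074C* = 0.052, so C* = 7.03.
From dR/dt = 0: 0.821(1 - R*/646) = 0.0391·7.03, giving R* = 646·(1 - 0.335) = 430.
From dC/dt = 0: 0.00653·430 - 0.499 = 0.0225P*, so P* = 2.31/0.0225 = 103.

R* ≈ 430, C* ≈ 7.03, P* ≈ 103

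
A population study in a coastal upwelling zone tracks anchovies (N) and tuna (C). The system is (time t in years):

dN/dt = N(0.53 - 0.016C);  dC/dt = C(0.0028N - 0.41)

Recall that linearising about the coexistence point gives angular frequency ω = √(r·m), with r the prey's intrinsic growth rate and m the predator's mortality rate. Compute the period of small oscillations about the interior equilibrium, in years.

T ≈ 13.5 years

Here r = 0.53 and m = 0.41, so r·m = 0.217.
ω = √0.217 = 0.466 per year, hence T = 2π/ω ≈ 13.5 years.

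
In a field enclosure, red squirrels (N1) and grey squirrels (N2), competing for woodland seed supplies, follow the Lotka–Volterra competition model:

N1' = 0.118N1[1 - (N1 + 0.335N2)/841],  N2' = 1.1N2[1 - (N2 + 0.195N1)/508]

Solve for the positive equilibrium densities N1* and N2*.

Setting both brackets to zero gives the nullclines N1 + 0.335N2 = 841 and 0.195N1 + N2 = 508.
Substituting N2 = 508 - 0.195N1 into the first: N1(1 - 0.335·0.195) = 841 - 0.335·508.
So N1* = 671/0.935 = 718, and then N2* = 508 - 0.195·718 = 368.

N1* ≈ 718, N2* ≈ 368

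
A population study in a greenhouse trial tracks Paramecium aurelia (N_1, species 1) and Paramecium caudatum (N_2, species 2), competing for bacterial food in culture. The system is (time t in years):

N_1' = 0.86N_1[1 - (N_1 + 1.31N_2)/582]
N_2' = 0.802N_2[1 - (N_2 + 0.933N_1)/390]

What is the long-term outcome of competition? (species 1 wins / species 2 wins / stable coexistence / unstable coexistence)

species 1 excludes species 2

Compare the nullcline intercepts: K1/α12 = 582/1.31 = 444 > K2 = 390; K2/α21 = 390/0.933 = 418 < K1 = 582.
Since the inequalities point opposite ways, species 1 can invade but species 2 cannot.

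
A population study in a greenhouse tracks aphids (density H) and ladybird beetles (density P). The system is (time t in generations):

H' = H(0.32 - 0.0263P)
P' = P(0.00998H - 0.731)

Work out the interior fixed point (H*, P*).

H* ≈ 73.2, P* ≈ 12.2

Set dP/dt = 0 with P > 0: 0.00998H - 0.731 = 0, so H* = 0.731/0.00998 = 73.2.
Set dH/dt = 0 with H > 0: 0.32 - 0.0263P = 0, so P* = 0.32/0.0263 = 12.2.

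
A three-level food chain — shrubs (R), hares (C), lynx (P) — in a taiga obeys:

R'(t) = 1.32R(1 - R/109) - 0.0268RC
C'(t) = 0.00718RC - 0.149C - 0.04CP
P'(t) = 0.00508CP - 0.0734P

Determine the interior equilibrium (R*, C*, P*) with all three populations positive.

From dP/dt = 0: 0.00508C* = 0.0734, so C* = 14.4.
From dR/dt = 0: 1.32(1 - R*/109) = 0.0268·14.4, giving R* = 109·(1 - 0.293) = 77.
From dC/dt = 0: 0.00718·77 - 0.149 = 0.04P*, so P* = 0.404/0.04 = 10.1.

R* ≈ 77, C* ≈ 14.4, P* ≈ 10.1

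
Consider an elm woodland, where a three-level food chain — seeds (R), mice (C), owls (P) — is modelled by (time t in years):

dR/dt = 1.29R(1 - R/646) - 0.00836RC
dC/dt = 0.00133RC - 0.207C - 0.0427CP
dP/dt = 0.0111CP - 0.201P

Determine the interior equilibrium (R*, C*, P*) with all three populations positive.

R* ≈ 570, C* ≈ 18.1, P* ≈ 12.9

From dP/dt = 0: 0.0111C* = 0.201, so C* = 18.1.
From dR/dt = 0: 1.29(1 - R*/646) = 0.00836·18.1, giving R* = 646·(1 - 0.117) = 570.
From dC/dt = 0: 0.00133·570 - 0.207 = 0.0427P*, so P* = 0.551/0.0427 = 12.9.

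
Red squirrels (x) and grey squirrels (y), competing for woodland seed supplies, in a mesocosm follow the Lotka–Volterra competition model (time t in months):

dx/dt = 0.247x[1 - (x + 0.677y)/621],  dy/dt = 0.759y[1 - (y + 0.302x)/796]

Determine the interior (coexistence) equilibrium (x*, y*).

x* ≈ 103, y* ≈ 765

Setting both brackets to zero gives the nullclines x + 0.677y = 621 and 0.302x + y = 796.
Substituting y = 796 - 0.302x into the first: x(1 - 0.677·0.302) = 621 - 0.677·796.
So x* = 82.1/0.796 = 103, and then y* = 796 - 0.302·103 = 765.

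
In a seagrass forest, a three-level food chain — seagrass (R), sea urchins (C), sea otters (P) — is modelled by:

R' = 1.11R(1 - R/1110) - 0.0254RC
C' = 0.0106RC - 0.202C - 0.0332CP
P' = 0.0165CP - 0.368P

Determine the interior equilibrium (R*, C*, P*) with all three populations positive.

R* ≈ 544, C* ≈ 22.3, P* ≈ 167

From dP/dt = 0: 0.0165C* = 0.368, so C* = 22.3.
From dR/dt = 0: 1.11(1 - R*/1110) = 0.0254·22.3, giving R* = 1110·(1 - 0.51) = 544.
From dC/dt = 0: 0.0106·544 - 0.202 = 0.0332P*, so P* = 5.56/0.0332 = 167.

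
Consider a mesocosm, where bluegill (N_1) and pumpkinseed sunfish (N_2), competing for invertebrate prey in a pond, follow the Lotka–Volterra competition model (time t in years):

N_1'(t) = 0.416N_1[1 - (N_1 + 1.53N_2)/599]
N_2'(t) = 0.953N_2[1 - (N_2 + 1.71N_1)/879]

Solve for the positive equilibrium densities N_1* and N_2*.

Setting both brackets to zero gives the nullclines N_1 + 1.53N_2 = 599 and 1.71N_1 + N_2 = 879.
Substituting N_2 = 879 - 1.71N_1 into the first: N_1(1 - 1.53·1.71) = 599 - 1.53·879.
So N_1* = -746/-1.62 = 461, and then N_2* = 879 - 1.71·461 = 89.9.

N_1* ≈ 461, N_2* ≈ 89.9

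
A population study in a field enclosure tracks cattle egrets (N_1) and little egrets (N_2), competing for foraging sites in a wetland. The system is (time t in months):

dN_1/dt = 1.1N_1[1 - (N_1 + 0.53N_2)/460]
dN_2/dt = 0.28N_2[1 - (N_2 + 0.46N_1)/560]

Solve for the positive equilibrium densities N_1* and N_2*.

Setting both brackets to zero gives the nullclines N_1 + 0.53N_2 = 460 and 0.46N_1 + N_2 = 560.
Substituting N_2 = 560 - 0.46N_1 into the first: N_1(1 - 0.53·0.46) = 460 - 0.53·560.
So N_1* = 163/0.756 = 216, and then N_2* = 560 - 0.46·216 = 461.

N_1* ≈ 216, N_2* ≈ 461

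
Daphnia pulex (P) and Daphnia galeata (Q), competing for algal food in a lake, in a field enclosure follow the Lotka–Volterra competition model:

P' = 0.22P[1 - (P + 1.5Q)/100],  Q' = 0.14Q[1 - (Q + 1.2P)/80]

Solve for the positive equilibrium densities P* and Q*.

P* ≈ 25, Q* ≈ 50

Setting both brackets to zero gives the nullclines P + 1.5Q = 100 and 1.2P + Q = 80.
Substituting Q = 80 - 1.2P into the first: P(1 - 1.5·1.2) = 100 - 1.5·80.
So P* = -20/-0.8 = 25, and then Q* = 80 - 1.2·25 = 50.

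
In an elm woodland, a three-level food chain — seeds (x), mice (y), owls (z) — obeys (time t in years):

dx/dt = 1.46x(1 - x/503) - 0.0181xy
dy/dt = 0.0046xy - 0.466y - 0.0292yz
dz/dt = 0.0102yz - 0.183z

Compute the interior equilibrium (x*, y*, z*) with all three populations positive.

x* ≈ 391, y* ≈ 17.9, z* ≈ 45.7

From dz/dt = 0: 0.0102y* = 0.183, so y* = 17.9.
From dx/dt = 0: 1.46(1 - x*/503) = 0.0181·17.9, giving x* = 503·(1 - 0.222) = 391.
From dy/dt = 0: 0.0046·391 - 0.466 = 0.0292z*, so z* = 1.33/0.0292 = 45.7.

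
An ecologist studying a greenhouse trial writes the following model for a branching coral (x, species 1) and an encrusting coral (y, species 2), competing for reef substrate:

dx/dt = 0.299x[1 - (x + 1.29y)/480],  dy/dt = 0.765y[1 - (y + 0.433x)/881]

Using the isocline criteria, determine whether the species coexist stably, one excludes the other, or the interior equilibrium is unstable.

species 2 excludes species 1

Compare the nullcline intercepts: K1/α12 = 480/1.29 = 372 < K2 = 881; K2/α21 = 881/0.433 = 2030 > K1 = 480.
Since the inequalities point opposite ways, species 2 can invade but species 1 cannot.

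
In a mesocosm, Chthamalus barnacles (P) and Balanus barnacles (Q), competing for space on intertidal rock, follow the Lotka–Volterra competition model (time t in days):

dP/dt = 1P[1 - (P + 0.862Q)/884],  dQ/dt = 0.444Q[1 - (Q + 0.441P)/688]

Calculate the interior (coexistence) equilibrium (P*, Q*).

Setting both brackets to zero gives the nullclines P + 0.862Q = 884 and 0.441P + Q = 688.
Substituting Q = 688 - 0.441P into the first: P(1 - 0.862·0.441) = 884 - 0.862·688.
So P* = 291/0.62 = 469, and then Q* = 688 - 0.441·469 = 481.

P* ≈ 469, Q* ≈ 481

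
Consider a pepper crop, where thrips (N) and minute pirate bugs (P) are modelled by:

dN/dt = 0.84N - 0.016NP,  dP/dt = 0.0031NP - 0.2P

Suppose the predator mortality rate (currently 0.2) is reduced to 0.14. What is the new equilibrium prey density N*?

At the interior fixed point, setting dP/dt = 0 with P > 0 fixes N* = (predator death rate)/(NP coefficient) — independent of the other coefficients.
With the change, N* = 0.14/0.0031 = 45.2; it falls from 64.5.

N* ≈ 45.2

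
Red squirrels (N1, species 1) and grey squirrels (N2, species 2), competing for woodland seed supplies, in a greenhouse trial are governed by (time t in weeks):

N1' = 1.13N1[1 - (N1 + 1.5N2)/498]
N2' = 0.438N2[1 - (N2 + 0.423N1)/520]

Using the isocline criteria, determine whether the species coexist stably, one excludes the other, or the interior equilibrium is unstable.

Compare the nullcline intercepts: K1/α12 = 498/1.5 = 332 < K2 = 520; K2/α21 = 520/0.423 = 1230 > K1 = 498.
Since the inequalities point opposite ways, species 2 can invade but species 1 cannot.

species 2 excludes species 1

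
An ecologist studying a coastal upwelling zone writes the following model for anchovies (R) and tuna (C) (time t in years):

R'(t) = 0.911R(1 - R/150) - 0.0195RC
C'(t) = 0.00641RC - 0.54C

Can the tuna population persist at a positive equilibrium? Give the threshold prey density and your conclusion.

The predator equation gives dC/dt > 0 only when R > 0.54/0.00641 = 84.2.
Without the predator, R → K = 150. Since 150 > 84.2, the predator can invade and persist.

Threshold R = 84.2; K > 84.2, so yes, the predator persists.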